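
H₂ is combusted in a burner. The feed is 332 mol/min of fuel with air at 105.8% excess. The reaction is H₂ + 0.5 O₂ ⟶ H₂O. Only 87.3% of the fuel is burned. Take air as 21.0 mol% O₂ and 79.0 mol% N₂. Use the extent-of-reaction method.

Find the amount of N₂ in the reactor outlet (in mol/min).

Stoichiometric O₂ = 0.5 × 332 = 166 mol/min; O₂ fed = 166 × 2.058 = 341.6 mol/min.
N₂ fed = 341.6 × 79/21 = 1285 mol/min.
Fuel reacted = 0.873 × 332 → ξ = 289.8 mol/min.
Outlet (n = n₀ + ν ξ):
  H₂: 332 − 1(289.8) = 42.16
  O₂: 341.6 − 0.5(289.8) = 196.7
  N₂: 1285 (inert)
  H₂O: 0 + 1(289.8) = 289.8

1290 mol/min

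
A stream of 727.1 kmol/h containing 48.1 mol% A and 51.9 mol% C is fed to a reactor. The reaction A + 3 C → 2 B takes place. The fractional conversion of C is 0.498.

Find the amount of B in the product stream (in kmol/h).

125 kmol/h

C reacted = 0.498 × 377.4 = 187.9 kmol/h; ν_C = −3, so ξ = 187.9/3 = 62.64 kmol/h.
Outlet amounts (n = n₀ + ν ξ):
  A: 349.7 − 1(62.64) = 287.1
  C: 377.4 − 3(62.64) = 189.4
  B: 0 + 2(62.64) = 125.3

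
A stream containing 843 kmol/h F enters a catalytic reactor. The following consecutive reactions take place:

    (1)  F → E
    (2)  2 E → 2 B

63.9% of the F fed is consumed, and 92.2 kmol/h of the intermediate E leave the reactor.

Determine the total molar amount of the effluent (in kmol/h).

Conversion of F: F consumed = 1ξ₁ = 0.639 × 843 → ξ₁ = 538.7 kmol/h.
E balance: n_E = 0 + 1ξ₁ − 2ξ₂ = 92.2 → ξ₂ = (1·538.7 − 92.2)/2 = 223.2 kmol/h.
Outlet amounts (n = n₀ + Σ ν·ξ):
  F: 843 − 1(538.7) = 304.3
  E: 0 + 1(538.7) − 2(223.2) = 92.2
  B: 0 + 2(223.2) = 446.5
Total out = 304.3 + 92.2 + 446.5 = 843 kmol/h.

843 kmol/h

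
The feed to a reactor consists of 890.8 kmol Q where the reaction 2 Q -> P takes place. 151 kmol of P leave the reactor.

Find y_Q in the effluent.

For P: n = n₀ + 1ξ → 151 = 0 + 1ξ, giving ξ = 151 kmol.
Outlet amounts (n = n₀ + ν ξ):
  Q: 890.8 − 2(151) = 588.8
  P: 0 + 1(151) = 151
Total out = 739.8 kmol; y_Q = 588.8 / 739.8 = 0.7959.

0.796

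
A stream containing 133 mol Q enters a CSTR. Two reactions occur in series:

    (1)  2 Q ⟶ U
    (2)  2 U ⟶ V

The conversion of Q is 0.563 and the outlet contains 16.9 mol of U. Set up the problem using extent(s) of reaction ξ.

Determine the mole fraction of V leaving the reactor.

0.12

Conversion of Q: Q consumed = 2ξ₁ = 0.563 × 133 → ξ₁ = 37.44 mol.
U balance: n_U = 0 + 1ξ₁ − 2ξ₂ = 16.9 → ξ₂ = (1·37.44 − 16.9)/2 = 10.27 mol.
Outlet amounts (n = n₀ + Σ ν·ξ):
  Q: 133 − 2(37.44) = 58.12
  U: 0 + 1(37.44) − 2(10.27) = 16.9
  V: 0 + 1(10.27) = 10.27
Total out = 85.29 mol; y_V = 10.27 / 85.29 = 0.1204.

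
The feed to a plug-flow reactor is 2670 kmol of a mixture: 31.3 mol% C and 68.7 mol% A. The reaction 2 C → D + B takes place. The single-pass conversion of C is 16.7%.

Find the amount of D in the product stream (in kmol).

69.8 kmol

C reacted = 0.167 × 835.7 = 139.6 kmol; ν_C = −2, so ξ = 139.6/2 = 69.78 kmol.
Outlet amounts (n = n₀ + ν ξ):
  C: 835.7 − 2(69.78) = 696.1
  D: 0 + 1(69.78) = 69.78
  B: 0 + 1(69.78) = 69.78
  A: 1834 (inert)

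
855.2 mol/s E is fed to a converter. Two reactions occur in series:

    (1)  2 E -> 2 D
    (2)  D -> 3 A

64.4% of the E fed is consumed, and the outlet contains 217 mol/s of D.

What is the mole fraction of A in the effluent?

Conversion of E: E consumed = 2ξ₁ = 0.644 × 855.2 → ξ₁ = 275.4 mol/s.
D balance: n_D = 0 + 2ξ₁ − 1ξ₂ = 217 → ξ₂ = (2·275.4 − 217)/1 = 333.7 mol/s.
Outlet amounts (n = n₀ + Σ ν·ξ):
  E: 855.2 − 2(275.4) = 304.5
  D: 0 + 2(275.4) − 1(333.7) = 217
  A: 0 + 3(333.7) = 1001
Total out = 1523 mol/s; y_A = 1001 / 1523 = 0.6575.

0.658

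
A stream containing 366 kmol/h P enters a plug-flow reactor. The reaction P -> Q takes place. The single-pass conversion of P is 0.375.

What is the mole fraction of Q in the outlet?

0.375

P reacted = 0.375 × 366 = 137.2 kmol/h; ν_P = −1, so ξ = 137.2/1 = 137.2 kmol/h.
Outlet amounts (n = n₀ + ν ξ):
  P: 366 − 1(137.2) = 228.8
  Q: 0 + 1(137.2) = 137.2
Total out = 366 kmol/h; y_Q = 137.2 / 366 = 0.375.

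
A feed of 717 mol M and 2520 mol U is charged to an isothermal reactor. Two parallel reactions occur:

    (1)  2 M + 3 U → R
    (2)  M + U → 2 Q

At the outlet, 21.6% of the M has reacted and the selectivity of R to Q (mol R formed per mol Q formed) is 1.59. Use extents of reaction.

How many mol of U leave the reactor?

Conversion of M: M consumed = 0.216 × 717 = 154.9 mol = 2ξ₁ + 1ξ₂.
Selectivity: 1ξ₁ / (2ξ₂) = 1.59 → ξ₁ = 3.18 ξ₂.
Substitute: (2·3.18 + 1) ξ₂ = 154.9 → ξ₂ = 21.04 mol, ξ₁ = 66.91 mol.
Outlet amounts (n = n₀ + Σ ν·ξ):
  M: 717 − 2(66.91) − 1(21.04) = 562.1
  U: 2520 − 3(66.91) − 1(21.04) = 2298
  R: 0 + 1(66.91) = 66.91
  Q: 0 + 2(21.04) = 42.08

2300 mol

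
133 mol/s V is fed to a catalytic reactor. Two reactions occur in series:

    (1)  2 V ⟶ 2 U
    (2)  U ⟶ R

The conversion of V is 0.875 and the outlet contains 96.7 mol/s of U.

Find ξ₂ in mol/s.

ξ₂ = 19.7 mol/s

Conversion of V: V consumed = 2ξ₁ = 0.875 × 133 → ξ₁ = 58.19 mol/s.
U balance: n_U = 0 + 2ξ₁ − 1ξ₂ = 96.7 → ξ₂ = (2·58.19 − 96.7)/1 = 19.67 mol/s.
Outlet amounts (n = n₀ + Σ ν·ξ):
  V: 133 − 2(58.19) = 16.62
  U: 0 + 2(58.19) − 1(19.67) = 96.7
  R: 0 + 1(19.67) = 19.67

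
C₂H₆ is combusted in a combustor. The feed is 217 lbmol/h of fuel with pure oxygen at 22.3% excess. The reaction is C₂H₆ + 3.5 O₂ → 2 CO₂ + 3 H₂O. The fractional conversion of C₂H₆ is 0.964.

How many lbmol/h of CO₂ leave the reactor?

418 lbmol/h

Stoichiometric O₂ = 3.5 × 217 = 759.5 lbmol/h; O₂ fed = 759.5 × 1.223 = 928.9 lbmol/h.
Fuel reacted = 0.964 × 217 → ξ = 209.2 lbmol/h.
Outlet (n = n₀ + ν ξ):
  C₂H₆: 217 − 1(209.2) = 7.812
  O₂: 928.9 − 3.5(209.2) = 196.7
  CO₂: 0 + 2(209.2) = 418.4
  H₂O: 0 + 3(209.2) = 627.6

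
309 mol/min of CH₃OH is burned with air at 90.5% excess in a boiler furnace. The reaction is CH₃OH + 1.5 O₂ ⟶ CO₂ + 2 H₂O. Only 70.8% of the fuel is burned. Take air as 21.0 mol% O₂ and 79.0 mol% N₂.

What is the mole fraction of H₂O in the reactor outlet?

Stoichiometric O₂ = 1.5 × 309 = 463.5 mol/min; O₂ fed = 463.5 × 1.905 = 883 mol/min.
N₂ fed = 883 × 79/21 = 3322 mol/min.
Fuel reacted = 0.708 × 309 → ξ = 218.8 mol/min.
Outlet (n = n₀ + ν ξ):
  CH₃OH: 309 − 1(218.8) = 90.23
  O₂: 883 − 1.5(218.8) = 554.8
  N₂: 3322 (inert)
  CO₂: 0 + 1(218.8) = 218.8
  H₂O: 0 + 2(218.8) = 437.5
Total out = 4623 mol/min; y_H₂O = 437.5 / 4623 = 0.09465.

0.0946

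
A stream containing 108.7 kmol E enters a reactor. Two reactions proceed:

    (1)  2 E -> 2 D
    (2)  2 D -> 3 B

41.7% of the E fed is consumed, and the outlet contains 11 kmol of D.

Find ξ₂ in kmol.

ξ₂ = 17.2 kmol

Conversion of E: E consumed = 2ξ₁ = 0.417 × 108.7 → ξ₁ = 22.66 kmol.
D balance: n_D = 0 + 2ξ₁ − 2ξ₂ = 11 → ξ₂ = (2·22.66 − 11)/2 = 17.16 kmol.
Outlet amounts (n = n₀ + Σ ν·ξ):
  E: 108.7 − 2(22.66) = 63.37
  D: 0 + 2(22.66) − 2(17.16) = 11
  B: 0 + 3(17.16) = 51.49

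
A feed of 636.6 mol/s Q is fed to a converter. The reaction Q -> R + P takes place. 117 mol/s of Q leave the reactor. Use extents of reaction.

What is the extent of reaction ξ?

ξ = 520 mol/s

For Q: n = n₀ − 1ξ → 117 = 636.6 − 1ξ, giving ξ = 519.6 mol/s.
Outlet amounts (n = n₀ + ν ξ):
  Q: 636.6 − 1(519.6) = 117
  R: 0 + 1(519.6) = 519.6
  P: 0 + 1(519.6) = 519.6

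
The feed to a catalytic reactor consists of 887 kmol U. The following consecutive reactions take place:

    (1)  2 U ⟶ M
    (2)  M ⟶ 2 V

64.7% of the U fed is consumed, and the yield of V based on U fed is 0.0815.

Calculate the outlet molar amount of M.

251 kmol

Conversion of U: U consumed = 2ξ₁ = 0.647 × 887 → ξ₁ = 286.9 kmol.
Yield of V: 2ξ₂ / 887 = 0.0815 → ξ₂ = 36.15 kmol.
Outlet amounts (n = n₀ + Σ ν·ξ):
  U: 887 − 2(286.9) = 313.1
  M: 0 + 1(286.9) − 1(36.15) = 250.8
  V: 0 + 2(36.15) = 72.29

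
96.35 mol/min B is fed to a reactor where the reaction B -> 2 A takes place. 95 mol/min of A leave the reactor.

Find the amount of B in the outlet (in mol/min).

48.8 mol/min

For A: n = n₀ + 2ξ → 95 = 0 + 2ξ, giving ξ = 47.5 mol/min.
Outlet amounts (n = n₀ + ν ξ):
  B: 96.35 − 1(47.5) = 48.85
  A: 0 + 2(47.5) = 95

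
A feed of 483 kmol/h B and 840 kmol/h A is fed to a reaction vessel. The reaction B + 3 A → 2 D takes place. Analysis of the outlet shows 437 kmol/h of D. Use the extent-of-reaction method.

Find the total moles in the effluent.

For D: n = n₀ + 2ξ → 437 = 0 + 2ξ, giving ξ = 218.5 kmol/h.
Outlet amounts (n = n₀ + ν ξ):
  B: 483 − 1(218.5) = 264.5
  A: 840 − 3(218.5) = 184.5
  D: 0 + 2(218.5) = 437
Total out = 264.5 + 184.5 + 437 = 886 kmol/h.

886 kmol/h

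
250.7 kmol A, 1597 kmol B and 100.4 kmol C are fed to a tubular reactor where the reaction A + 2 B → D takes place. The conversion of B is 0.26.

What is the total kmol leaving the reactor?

B reacted = 0.26 × 1597 = 415.2 kmol; ν_B = −2, so ξ = 415.2/2 = 207.6 kmol.
Outlet amounts (n = n₀ + ν ξ):
  A: 250.7 − 1(207.6) = 43.09
  B: 1597 − 2(207.6) = 1182
  D: 0 + 1(207.6) = 207.6
  C: 100.4 (inert)
Total out = 43.09 + 1182 + 207.6 + 100.4 = 1533 kmol.

1530 kmol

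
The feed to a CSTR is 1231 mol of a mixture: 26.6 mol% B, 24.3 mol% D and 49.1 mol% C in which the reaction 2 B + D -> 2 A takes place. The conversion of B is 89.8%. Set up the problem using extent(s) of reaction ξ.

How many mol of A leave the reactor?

B reacted = 0.898 × 327.4 = 294 mol; ν_B = −2, so ξ = 294/2 = 147 mol.
Outlet amounts (n = n₀ + ν ξ):
  B: 327.4 − 2(147) = 33.4
  D: 299.1 − 1(147) = 152.1
  A: 0 + 2(147) = 294
  C: 604.4 (inert)

294 mol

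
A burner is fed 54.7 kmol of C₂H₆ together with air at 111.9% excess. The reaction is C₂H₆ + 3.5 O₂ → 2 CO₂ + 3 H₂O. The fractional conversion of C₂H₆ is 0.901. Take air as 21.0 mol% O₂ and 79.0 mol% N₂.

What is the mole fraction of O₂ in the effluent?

Stoichiometric O₂ = 3.5 × 54.7 = 191.5 kmol; O₂ fed = 191.5 × 2.119 = 405.7 kmol.
N₂ fed = 405.7 × 79/21 = 1526 kmol.
Fuel reacted = 0.901 × 54.7 → ξ = 49.28 kmol.
Outlet (n = n₀ + ν ξ):
  C₂H₆: 54.7 − 1(49.28) = 5.415
  O₂: 405.7 − 3.5(49.28) = 233.2
  N₂: 1526 (inert)
  CO₂: 0 + 2(49.28) = 98.57
  H₂O: 0 + 3(49.28) = 147.9
Total out = 2011 kmol; y_O₂ = 233.2 / 2011 = 0.1159.

0.116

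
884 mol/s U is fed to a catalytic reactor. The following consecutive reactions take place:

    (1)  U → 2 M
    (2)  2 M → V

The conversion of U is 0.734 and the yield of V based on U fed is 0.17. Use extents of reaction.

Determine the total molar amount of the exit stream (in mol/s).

Conversion of U: U consumed = 1ξ₁ = 0.734 × 884 → ξ₁ = 648.9 mol/s.
Yield of V: 1ξ₂ / 884 = 0.17 → ξ₂ = 150.3 mol/s.
Outlet amounts (n = n₀ + Σ ν·ξ):
  U: 884 − 1(648.9) = 235.1
  M: 0 + 2(648.9) − 2(150.3) = 997.2
  V: 0 + 1(150.3) = 150.3
Total out = 235.1 + 997.2 + 150.3 = 1383 mol/s.

1380 mol/s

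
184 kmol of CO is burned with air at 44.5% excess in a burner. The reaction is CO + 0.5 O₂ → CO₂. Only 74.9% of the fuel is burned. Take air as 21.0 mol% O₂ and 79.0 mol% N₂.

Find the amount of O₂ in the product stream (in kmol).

Stoichiometric O₂ = 0.5 × 184 = 92 kmol; O₂ fed = 92 × 1.445 = 132.9 kmol.
N₂ fed = 132.9 × 79/21 = 500.1 kmol.
Fuel reacted = 0.749 × 184 → ξ = 137.8 kmol.
Outlet (n = n₀ + ν ξ):
  CO: 184 − 1(137.8) = 46.18
  O₂: 132.9 − 0.5(137.8) = 64.03
  N₂: 500.1 (inert)
  CO₂: 0 + 1(137.8) = 137.8

64 kmol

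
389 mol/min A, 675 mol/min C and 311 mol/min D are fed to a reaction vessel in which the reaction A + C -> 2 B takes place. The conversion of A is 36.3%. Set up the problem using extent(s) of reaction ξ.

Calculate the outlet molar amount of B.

282 mol/min

A reacted = 0.363 × 389 = 141.2 mol/min; ν_A = −1, so ξ = 141.2/1 = 141.2 mol/min.
Outlet amounts (n = n₀ + ν ξ):
  A: 389 − 1(141.2) = 247.8
  C: 675 − 1(141.2) = 533.8
  B: 0 + 2(141.2) = 282.4
  D: 311 (inert)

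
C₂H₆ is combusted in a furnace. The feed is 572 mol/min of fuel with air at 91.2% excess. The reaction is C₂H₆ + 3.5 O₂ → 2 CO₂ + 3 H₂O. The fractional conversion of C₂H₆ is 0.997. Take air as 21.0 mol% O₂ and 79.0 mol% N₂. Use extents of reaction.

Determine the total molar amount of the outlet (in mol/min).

Stoichiometric O₂ = 3.5 × 572 = 2002 mol/min; O₂ fed = 2002 × 1.912 = 3828 mol/min.
N₂ fed = 3828 × 79/21 = 14400 mol/min.
Fuel reacted = 0.997 × 572 → ξ = 570.3 mol/min.
Outlet (n = n₀ + ν ξ):
  C₂H₆: 572 − 1(570.3) = 1.716
  O₂: 3828 − 3.5(570.3) = 1832
  N₂: 14400 (inert)
  CO₂: 0 + 2(570.3) = 1141
  H₂O: 0 + 3(570.3) = 1711
Total out = 1.716 + 1832 + 14400 + 1141 + 1711 = 19080 mol/min.

19100 mol/min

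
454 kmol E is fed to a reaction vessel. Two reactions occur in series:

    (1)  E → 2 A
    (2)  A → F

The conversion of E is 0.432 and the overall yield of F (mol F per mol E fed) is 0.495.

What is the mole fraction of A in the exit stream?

0.258

Conversion of E: E consumed = 1ξ₁ = 0.432 × 454 → ξ₁ = 196.1 kmol.
Yield of F: 1ξ₂ / 454 = 0.495 → ξ₂ = 224.7 kmol.
Outlet amounts (n = n₀ + Σ ν·ξ):
  E: 454 − 1(196.1) = 257.9
  A: 0 + 2(196.1) − 1(224.7) = 167.5
  F: 0 + 1(224.7) = 224.7
Total out = 650.1 kmol; y_A = 167.5 / 650.1 = 0.2577.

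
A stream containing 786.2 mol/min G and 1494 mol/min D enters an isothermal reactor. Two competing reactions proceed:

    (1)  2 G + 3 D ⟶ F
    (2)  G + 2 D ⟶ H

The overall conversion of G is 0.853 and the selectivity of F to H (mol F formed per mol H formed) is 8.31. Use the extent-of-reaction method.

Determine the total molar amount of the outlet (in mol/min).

939 mol/min

Conversion of G: G consumed = 0.853 × 786.2 = 670.6 mol/min = 2ξ₁ + 1ξ₂.
Selectivity: 1ξ₁ / (1ξ₂) = 8.31 → ξ₁ = 8.31 ξ₂.
Substitute: (2·8.31 + 1) ξ₂ = 670.6 → ξ₂ = 38.06 mol/min, ξ₁ = 316.3 mol/min.
Outlet amounts (n = n₀ + Σ ν·ξ):
  G: 786.2 − 2(316.3) − 1(38.06) = 115.6
  D: 1494 − 3(316.3) − 2(38.06) = 469
  F: 0 + 1(316.3) = 316.3
  H: 0 + 1(38.06) = 38.06
Total out = 115.6 + 469 + 316.3 + 38.06 = 938.9 mol/min.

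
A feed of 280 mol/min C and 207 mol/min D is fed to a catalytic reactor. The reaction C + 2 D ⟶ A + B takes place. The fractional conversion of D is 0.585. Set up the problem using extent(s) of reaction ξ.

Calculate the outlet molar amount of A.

60.5 mol/min

D reacted = 0.585 × 207 = 121.1 mol/min; ν_D = −2, so ξ = 121.1/2 = 60.55 mol/min.
Outlet amounts (n = n₀ + ν ξ):
  C: 280 − 1(60.55) = 219.5
  D: 207 − 2(60.55) = 85.91
  A: 0 + 1(60.55) = 60.55
  B: 0 + 1(60.55) = 60.55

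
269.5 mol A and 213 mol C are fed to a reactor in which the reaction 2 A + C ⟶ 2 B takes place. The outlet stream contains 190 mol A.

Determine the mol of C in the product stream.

For A: n = n₀ − 2ξ → 190 = 269.5 − 2ξ, giving ξ = 39.75 mol.
Outlet amounts (n = n₀ + ν ξ):
  A: 269.5 − 2(39.75) = 190
  C: 213 − 1(39.75) = 173.2
  B: 0 + 2(39.75) = 79.5

173 mol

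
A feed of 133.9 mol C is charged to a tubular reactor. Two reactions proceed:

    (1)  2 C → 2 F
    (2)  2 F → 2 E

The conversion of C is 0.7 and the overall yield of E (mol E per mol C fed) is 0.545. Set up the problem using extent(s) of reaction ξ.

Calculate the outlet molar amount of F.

Conversion of C: C consumed = 2ξ₁ = 0.7 × 133.9 → ξ₁ = 46.87 mol.
Yield of E: 2ξ₂ / 133.9 = 0.545 → ξ₂ = 36.49 mol.
Outlet amounts (n = n₀ + Σ ν·ξ):
  C: 133.9 − 2(46.87) = 40.17
  F: 0 + 2(46.87) − 2(36.49) = 20.75
  E: 0 + 2(36.49) = 72.98

20.8 mol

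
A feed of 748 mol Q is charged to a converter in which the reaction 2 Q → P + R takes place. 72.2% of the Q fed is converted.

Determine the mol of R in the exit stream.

Q reacted = 0.722 × 748 = 540.1 mol; ν_Q = −2, so ξ = 540.1/2 = 270 mol.
Outlet amounts (n = n₀ + ν ξ):
  Q: 748 − 2(270) = 207.9
  P: 0 + 1(270) = 270
  R: 0 + 1(270) = 270

270 mol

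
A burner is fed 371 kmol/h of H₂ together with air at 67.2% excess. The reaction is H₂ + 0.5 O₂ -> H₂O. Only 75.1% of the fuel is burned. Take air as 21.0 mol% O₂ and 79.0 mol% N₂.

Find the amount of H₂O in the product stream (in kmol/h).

279 kmol/h

Stoichiometric O₂ = 0.5 × 371 = 185.5 kmol/h; O₂ fed = 185.5 × 1.672 = 310.2 kmol/h.
N₂ fed = 310.2 × 79/21 = 1167 kmol/h.
Fuel reacted = 0.751 × 371 → ξ = 278.6 kmol/h.
Outlet (n = n₀ + ν ξ):
  H₂: 371 − 1(278.6) = 92.38
  O₂: 310.2 − 0.5(278.6) = 170.8
  N₂: 1167 (inert)
  H₂O: 0 + 1(278.6) = 278.6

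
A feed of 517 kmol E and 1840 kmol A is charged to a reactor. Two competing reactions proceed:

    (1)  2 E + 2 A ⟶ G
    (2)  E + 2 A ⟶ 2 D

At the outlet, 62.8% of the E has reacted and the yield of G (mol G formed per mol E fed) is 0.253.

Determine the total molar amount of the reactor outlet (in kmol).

Yield of G: 1ξ₁ / 517 = 0.253 → ξ₁ = 130.8 kmol.
Conversion of E: 2ξ₁ + 1ξ₂ = 0.628 × 517 = 324.7 → ξ₂ = 63.07 kmol.
Outlet amounts (n = n₀ + Σ ν·ξ):
  E: 517 − 2(130.8) − 1(63.07) = 192.3
  A: 1840 − 2(130.8) − 2(63.07) = 1452
  G: 0 + 1(130.8) = 130.8
  D: 0 + 2(63.07) = 126.1
Total out = 192.3 + 1452 + 130.8 + 126.1 = 1902 kmol.

1900 kmol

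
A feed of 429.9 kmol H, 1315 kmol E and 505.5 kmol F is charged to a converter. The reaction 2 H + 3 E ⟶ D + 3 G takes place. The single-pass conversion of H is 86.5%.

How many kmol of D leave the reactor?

H reacted = 0.865 × 429.9 = 371.9 kmol; ν_H = −2, so ξ = 371.9/2 = 185.9 kmol.
Outlet amounts (n = n₀ + ν ξ):
  H: 429.9 − 2(185.9) = 58.04
  E: 1315 − 3(185.9) = 757.2
  D: 0 + 1(185.9) = 185.9
  G: 0 + 3(185.9) = 557.8
  F: 505.5 (inert)

186 kmol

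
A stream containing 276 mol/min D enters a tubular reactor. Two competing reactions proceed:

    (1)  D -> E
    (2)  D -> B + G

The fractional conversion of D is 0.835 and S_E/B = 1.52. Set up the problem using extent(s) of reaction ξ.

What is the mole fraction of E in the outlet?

Conversion of D: D consumed = 0.835 × 276 = 230.5 mol/min = 1ξ₁ + 1ξ₂.
Selectivity: 1ξ₁ / (1ξ₂) = 1.52 → ξ₁ = 1.52 ξ₂.
Substitute: (1·1.52 + 1) ξ₂ = 230.5 → ξ₂ = 91.45 mol/min, ξ₁ = 139 mol/min.
Outlet amounts (n = n₀ + Σ ν·ξ):
  D: 276 − 1(139) − 1(91.45) = 45.54
  E: 0 + 1(139) = 139
  B: 0 + 1(91.45) = 91.45
  G: 0 + 1(91.45) = 91.45
Total out = 367.5 mol/min; y_E = 139 / 367.5 = 0.3783.

0.378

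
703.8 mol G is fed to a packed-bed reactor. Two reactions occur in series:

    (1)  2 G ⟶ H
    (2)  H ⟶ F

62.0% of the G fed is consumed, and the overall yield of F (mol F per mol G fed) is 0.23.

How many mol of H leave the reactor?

Conversion of G: G consumed = 2ξ₁ = 0.62 × 703.8 → ξ₁ = 218.2 mol.
Yield of F: 1ξ₂ / 703.8 = 0.23 → ξ₂ = 161.9 mol.
Outlet amounts (n = n₀ + Σ ν·ξ):
  G: 703.8 − 2(218.2) = 267.4
  H: 0 + 1(218.2) − 1(161.9) = 56.3
  F: 0 + 1(161.9) = 161.9

56.3 mol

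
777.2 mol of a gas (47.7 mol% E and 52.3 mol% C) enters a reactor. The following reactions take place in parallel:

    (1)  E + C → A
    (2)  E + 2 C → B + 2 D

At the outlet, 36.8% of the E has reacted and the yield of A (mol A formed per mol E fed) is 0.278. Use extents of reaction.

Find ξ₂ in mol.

Yield of A: 1ξ₁ / 370.7 = 0.278 → ξ₁ = 103.1 mol.
Conversion of E: 1ξ₁ + 1ξ₂ = 0.368 × 370.7 = 136.4 → ξ₂ = 33.37 mol.
Outlet amounts (n = n₀ + Σ ν·ξ):
  E: 370.7 − 1(103.1) − 1(33.37) = 234.3
  C: 406.5 − 1(103.1) − 2(33.37) = 236.7
  A: 0 + 1(103.1) = 103.1
  B: 0 + 1(33.37) = 33.37
  D: 0 + 2(33.37) = 66.73

ξ₂ = 33.4 mol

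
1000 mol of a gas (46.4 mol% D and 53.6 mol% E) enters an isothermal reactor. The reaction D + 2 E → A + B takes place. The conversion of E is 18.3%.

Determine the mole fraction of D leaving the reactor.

E reacted = 0.183 × 536 = 98.09 mol; ν_E = −2, so ξ = 98.09/2 = 49.04 mol.
Outlet amounts (n = n₀ + ν ξ):
  D: 464 − 1(49.04) = 415
  E: 536 − 2(49.04) = 437.9
  A: 0 + 1(49.04) = 49.04
  B: 0 + 1(49.04) = 49.04
Total out = 951 mol; y_D = 415 / 951 = 0.4364.

0.436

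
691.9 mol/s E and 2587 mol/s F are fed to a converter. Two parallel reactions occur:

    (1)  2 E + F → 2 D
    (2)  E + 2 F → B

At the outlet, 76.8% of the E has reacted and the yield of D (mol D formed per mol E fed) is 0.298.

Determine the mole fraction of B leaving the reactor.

Yield of D: 2ξ₁ / 691.9 = 0.298 → ξ₁ = 103.1 mol/s.
Conversion of E: 2ξ₁ + 1ξ₂ = 0.768 × 691.9 = 531.4 → ξ₂ = 325.2 mol/s.
Outlet amounts (n = n₀ + Σ ν·ξ):
  E: 691.9 − 2(103.1) − 1(325.2) = 160.5
  F: 2587 − 1(103.1) − 2(325.2) = 1834
  D: 0 + 2(103.1) = 206.2
  B: 0 + 1(325.2) = 325.2
Total out = 2525 mol/s; y_B = 325.2 / 2525 = 0.1288.

0.129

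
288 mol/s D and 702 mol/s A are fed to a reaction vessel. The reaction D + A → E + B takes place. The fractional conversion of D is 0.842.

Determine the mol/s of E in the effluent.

D reacted = 0.842 × 288 = 242.5 mol/s; ν_D = −1, so ξ = 242.5/1 = 242.5 mol/s.
Outlet amounts (n = n₀ + ν ξ):
  D: 288 − 1(242.5) = 45.5
  A: 702 − 1(242.5) = 459.5
  E: 0 + 1(242.5) = 242.5
  B: 0 + 1(242.5) = 242.5

242 mol/s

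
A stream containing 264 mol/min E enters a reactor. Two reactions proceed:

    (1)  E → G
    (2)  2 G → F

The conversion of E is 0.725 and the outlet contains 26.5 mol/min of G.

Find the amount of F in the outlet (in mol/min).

82.5 mol/min

Conversion of E: E consumed = 1ξ₁ = 0.725 × 264 → ξ₁ = 191.4 mol/min.
G balance: n_G = 0 + 1ξ₁ − 2ξ₂ = 26.5 → ξ₂ = (1·191.4 − 26.5)/2 = 82.45 mol/min.
Outlet amounts (n = n₀ + Σ ν·ξ):
  E: 264 − 1(191.4) = 72.6
  G: 0 + 1(191.4) − 2(82.45) = 26.5
  F: 0 + 1(82.45) = 82.45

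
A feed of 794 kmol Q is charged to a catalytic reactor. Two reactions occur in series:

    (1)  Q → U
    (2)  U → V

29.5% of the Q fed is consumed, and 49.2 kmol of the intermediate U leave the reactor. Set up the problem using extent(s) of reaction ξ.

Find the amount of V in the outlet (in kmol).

185 kmol

Conversion of Q: Q consumed = 1ξ₁ = 0.295 × 794 → ξ₁ = 234.2 kmol.
U balance: n_U = 0 + 1ξ₁ − 1ξ₂ = 49.2 → ξ₂ = (1·234.2 − 49.2)/1 = 185 kmol.
Outlet amounts (n = n₀ + Σ ν·ξ):
  Q: 794 − 1(234.2) = 559.8
  U: 0 + 1(234.2) − 1(185) = 49.2
  V: 0 + 1(185) = 185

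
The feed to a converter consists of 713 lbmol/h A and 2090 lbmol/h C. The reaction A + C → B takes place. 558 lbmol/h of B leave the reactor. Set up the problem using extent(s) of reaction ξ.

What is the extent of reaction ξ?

ξ = 558 lbmol/h

For B: n = n₀ + 1ξ → 558 = 0 + 1ξ, giving ξ = 558 lbmol/h.
Outlet amounts (n = n₀ + ν ξ):
  A: 713 − 1(558) = 155
  C: 2090 − 1(558) = 1532
  B: 0 + 1(558) = 558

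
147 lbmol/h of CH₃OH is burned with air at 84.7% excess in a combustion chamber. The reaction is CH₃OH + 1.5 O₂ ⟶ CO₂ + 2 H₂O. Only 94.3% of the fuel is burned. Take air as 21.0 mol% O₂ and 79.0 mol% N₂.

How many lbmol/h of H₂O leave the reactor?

Stoichiometric O₂ = 1.5 × 147 = 220.5 lbmol/h; O₂ fed = 220.5 × 1.847 = 407.3 lbmol/h.
N₂ fed = 407.3 × 79/21 = 1532 lbmol/h.
Fuel reacted = 0.943 × 147 → ξ = 138.6 lbmol/h.
Outlet (n = n₀ + ν ξ):
  CH₃OH: 147 − 1(138.6) = 8.379
  O₂: 407.3 − 1.5(138.6) = 199.3
  N₂: 1532 (inert)
  CO₂: 0 + 1(138.6) = 138.6
  H₂O: 0 + 2(138.6) = 277.2

277 lbmol/h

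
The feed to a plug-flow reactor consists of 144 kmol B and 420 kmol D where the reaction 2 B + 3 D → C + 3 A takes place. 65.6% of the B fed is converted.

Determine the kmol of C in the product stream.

B reacted = 0.656 × 144 = 94.46 kmol; ν_B = −2, so ξ = 94.46/2 = 47.23 kmol.
Outlet amounts (n = n₀ + ν ξ):
  B: 144 − 2(47.23) = 49.54
  D: 420 − 3(47.23) = 278.3
  C: 0 + 1(47.23) = 47.23
  A: 0 + 3(47.23) = 141.7

47.2 kmol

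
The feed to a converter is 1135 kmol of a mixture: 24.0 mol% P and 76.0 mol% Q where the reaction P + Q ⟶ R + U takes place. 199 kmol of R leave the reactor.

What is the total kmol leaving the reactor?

For R: n = n₀ + 1ξ → 199 = 0 + 1ξ, giving ξ = 199 kmol.
Outlet amounts (n = n₀ + ν ξ):
  P: 272.4 − 1(199) = 73.4
  Q: 862.6 − 1(199) = 663.6
  R: 0 + 1(199) = 199
  U: 0 + 1(199) = 199
Total out = 73.4 + 663.6 + 199 + 199 = 1135 kmol.

1140 kmol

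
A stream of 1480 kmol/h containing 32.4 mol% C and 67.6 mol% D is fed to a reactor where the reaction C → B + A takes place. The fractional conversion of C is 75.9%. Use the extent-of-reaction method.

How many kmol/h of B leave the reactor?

364 kmol/h

C reacted = 0.759 × 479.5 = 364 kmol/h; ν_C = −1, so ξ = 364/1 = 364 kmol/h.
Outlet amounts (n = n₀ + ν ξ):
  C: 479.5 − 1(364) = 115.6
  B: 0 + 1(364) = 364
  A: 0 + 1(364) = 364
  D: 1000 (inert)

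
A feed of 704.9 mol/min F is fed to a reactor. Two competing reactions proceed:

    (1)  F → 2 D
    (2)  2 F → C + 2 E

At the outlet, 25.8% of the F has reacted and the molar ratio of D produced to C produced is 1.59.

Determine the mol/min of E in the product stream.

130 mol/min

Conversion of F: F consumed = 0.258 × 704.9 = 181.9 mol/min = 1ξ₁ + 2ξ₂.
Selectivity: 2ξ₁ / (1ξ₂) = 1.59 → ξ₁ = 0.795 ξ₂.
Substitute: (1·0.795 + 2) ξ₂ = 181.9 → ξ₂ = 65.07 mol/min, ξ₁ = 51.73 mol/min.
Outlet amounts (n = n₀ + Σ ν·ξ):
  F: 704.9 − 1(51.73) − 2(65.07) = 523
  D: 0 + 2(51.73) = 103.5
  C: 0 + 1(65.07) = 65.07
  E: 0 + 2(65.07) = 130.1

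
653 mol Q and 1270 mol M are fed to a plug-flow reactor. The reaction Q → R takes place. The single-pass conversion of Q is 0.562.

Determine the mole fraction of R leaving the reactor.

Q reacted = 0.562 × 653 = 367 mol; ν_Q = −1, so ξ = 367/1 = 367 mol.
Outlet amounts (n = n₀ + ν ξ):
  Q: 653 − 1(367) = 286
  R: 0 + 1(367) = 367
  M: 1270 (inert)
Total out = 1923 mol; y_R = 367 / 1923 = 0.1908.

0.191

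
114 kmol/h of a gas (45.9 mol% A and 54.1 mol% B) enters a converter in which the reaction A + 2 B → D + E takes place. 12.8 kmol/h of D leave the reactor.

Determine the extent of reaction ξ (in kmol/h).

For D: n = n₀ + 1ξ → 12.8 = 0 + 1ξ, giving ξ = 12.8 kmol/h.
Outlet amounts (n = n₀ + ν ξ):
  A: 52.33 − 1(12.8) = 39.53
  B: 61.67 − 2(12.8) = 36.07
  D: 0 + 1(12.8) = 12.8
  E: 0 + 1(12.8) = 12.8

ξ = 12.8 kmol/h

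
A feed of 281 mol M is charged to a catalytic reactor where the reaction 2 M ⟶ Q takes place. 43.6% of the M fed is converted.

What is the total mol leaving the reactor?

M reacted = 0.436 × 281 = 122.5 mol; ν_M = −2, so ξ = 122.5/2 = 61.26 mol.
Outlet amounts (n = n₀ + ν ξ):
  M: 281 − 2(61.26) = 158.5
  Q: 0 + 1(61.26) = 61.26
Total out = 158.5 + 61.26 = 219.7 mol.

220 mol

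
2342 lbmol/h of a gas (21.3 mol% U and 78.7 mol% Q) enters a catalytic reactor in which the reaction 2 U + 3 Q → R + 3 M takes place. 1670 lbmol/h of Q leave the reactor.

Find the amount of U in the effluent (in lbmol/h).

383 lbmol/h

For Q: n = n₀ − 3ξ → 1670 = 1843 − 3ξ, giving ξ = 57.72 lbmol/h.
Outlet amounts (n = n₀ + ν ξ):
  U: 498.8 − 2(57.72) = 383.4
  Q: 1843 − 3(57.72) = 1670
  R: 0 + 1(57.72) = 57.72
  M: 0 + 3(57.72) = 173.2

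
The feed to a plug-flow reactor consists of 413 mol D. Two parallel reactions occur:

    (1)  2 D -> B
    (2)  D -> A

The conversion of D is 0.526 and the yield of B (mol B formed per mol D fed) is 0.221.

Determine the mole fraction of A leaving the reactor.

Yield of B: 1ξ₁ / 413 = 0.221 → ξ₁ = 91.27 mol.
Conversion of D: 2ξ₁ + 1ξ₂ = 0.526 × 413 = 217.2 → ξ₂ = 34.69 mol.
Outlet amounts (n = n₀ + Σ ν·ξ):
  D: 413 − 2(91.27) − 1(34.69) = 195.8
  B: 0 + 1(91.27) = 91.27
  A: 0 + 1(34.69) = 34.69
Total out = 321.7 mol; y_A = 34.69 / 321.7 = 0.1078.

0.108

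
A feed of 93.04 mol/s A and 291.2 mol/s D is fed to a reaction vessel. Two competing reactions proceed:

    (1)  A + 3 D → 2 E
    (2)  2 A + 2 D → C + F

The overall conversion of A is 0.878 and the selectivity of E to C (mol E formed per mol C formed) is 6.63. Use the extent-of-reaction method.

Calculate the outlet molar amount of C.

Conversion of A: A consumed = 0.878 × 93.04 = 81.69 mol/s = 1ξ₁ + 2ξ₂.
Selectivity: 2ξ₁ / (1ξ₂) = 6.63 → ξ₁ = 3.315 ξ₂.
Substitute: (1·3.315 + 2) ξ₂ = 81.69 → ξ₂ = 15.37 mol/s, ξ₁ = 50.95 mol/s.
Outlet amounts (n = n₀ + Σ ν·ξ):
  A: 93.04 − 1(50.95) − 2(15.37) = 11.35
  D: 291.2 − 3(50.95) − 2(15.37) = 107.6
  E: 0 + 2(50.95) = 101.9
  C: 0 + 1(15.37) = 15.37
  F: 0 + 1(15.37) = 15.37

15.4 mol/s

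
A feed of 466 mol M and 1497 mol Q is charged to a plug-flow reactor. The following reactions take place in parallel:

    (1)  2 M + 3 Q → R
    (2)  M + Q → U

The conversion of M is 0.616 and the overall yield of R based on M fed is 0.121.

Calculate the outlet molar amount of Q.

Yield of R: 1ξ₁ / 466 = 0.121 → ξ₁ = 56.39 mol.
Conversion of M: 2ξ₁ + 1ξ₂ = 0.616 × 466 = 287.1 → ξ₂ = 174.3 mol.
Outlet amounts (n = n₀ + Σ ν·ξ):
  M: 466 − 2(56.39) − 1(174.3) = 178.9
  Q: 1497 − 3(56.39) − 1(174.3) = 1154
  R: 0 + 1(56.39) = 56.39
  U: 0 + 1(174.3) = 174.3

1150 mol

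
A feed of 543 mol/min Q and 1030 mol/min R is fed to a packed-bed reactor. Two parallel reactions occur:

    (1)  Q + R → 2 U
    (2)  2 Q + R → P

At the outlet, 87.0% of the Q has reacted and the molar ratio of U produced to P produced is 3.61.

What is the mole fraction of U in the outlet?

0.338

Conversion of Q: Q consumed = 0.87 × 543 = 472.4 mol/min = 1ξ₁ + 2ξ₂.
Selectivity: 2ξ₁ / (1ξ₂) = 3.61 → ξ₁ = 1.805 ξ₂.
Substitute: (1·1.805 + 2) ξ₂ = 472.4 → ξ₂ = 124.2 mol/min, ξ₁ = 224.1 mol/min.
Outlet amounts (n = n₀ + Σ ν·ξ):
  Q: 543 − 1(224.1) − 2(124.2) = 70.59
  R: 1030 − 1(224.1) − 1(124.2) = 681.7
  U: 0 + 2(224.1) = 448.2
  P: 0 + 1(124.2) = 124.2
Total out = 1325 mol/min; y_U = 448.2 / 1325 = 0.3383.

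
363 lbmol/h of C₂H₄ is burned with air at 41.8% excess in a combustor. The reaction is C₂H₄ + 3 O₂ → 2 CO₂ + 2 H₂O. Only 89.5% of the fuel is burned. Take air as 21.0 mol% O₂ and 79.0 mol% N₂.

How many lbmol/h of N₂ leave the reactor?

Stoichiometric O₂ = 3 × 363 = 1089 lbmol/h; O₂ fed = 1089 × 1.418 = 1544 lbmol/h.
N₂ fed = 1544 × 79/21 = 5809 lbmol/h.
Fuel reacted = 0.895 × 363 → ξ = 324.9 lbmol/h.
Outlet (n = n₀ + ν ξ):
  C₂H₄: 363 − 1(324.9) = 38.12
  O₂: 1544 − 3(324.9) = 569.5
  N₂: 5809 (inert)
  CO₂: 0 + 2(324.9) = 649.8
  H₂O: 0 + 2(324.9) = 649.8

5810 lbmol/h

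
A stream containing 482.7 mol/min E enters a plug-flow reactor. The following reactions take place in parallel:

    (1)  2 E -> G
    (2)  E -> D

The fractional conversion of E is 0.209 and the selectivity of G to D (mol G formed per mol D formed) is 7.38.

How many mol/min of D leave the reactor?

Conversion of E: E consumed = 0.209 × 482.7 = 100.9 mol/min = 2ξ₁ + 1ξ₂.
Selectivity: 1ξ₁ / (1ξ₂) = 7.38 → ξ₁ = 7.38 ξ₂.
Substitute: (2·7.38 + 1) ξ₂ = 100.9 → ξ₂ = 6.401 mol/min, ξ₁ = 47.24 mol/min.
Outlet amounts (n = n₀ + Σ ν·ξ):
  E: 482.7 − 2(47.24) − 1(6.401) = 381.8
  G: 0 + 1(47.24) = 47.24
  D: 0 + 1(6.401) = 6.401

6.4 mol/min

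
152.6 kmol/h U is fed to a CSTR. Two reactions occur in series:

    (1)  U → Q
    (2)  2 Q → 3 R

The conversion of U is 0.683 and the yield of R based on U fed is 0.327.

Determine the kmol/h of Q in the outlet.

71 kmol/h

Conversion of U: U consumed = 1ξ₁ = 0.683 × 152.6 → ξ₁ = 104.2 kmol/h.
Yield of R: 3ξ₂ / 152.6 = 0.327 → ξ₂ = 16.63 kmol/h.
Outlet amounts (n = n₀ + Σ ν·ξ):
  U: 152.6 − 1(104.2) = 48.37
  Q: 0 + 1(104.2) − 2(16.63) = 70.96
  R: 0 + 3(16.63) = 49.9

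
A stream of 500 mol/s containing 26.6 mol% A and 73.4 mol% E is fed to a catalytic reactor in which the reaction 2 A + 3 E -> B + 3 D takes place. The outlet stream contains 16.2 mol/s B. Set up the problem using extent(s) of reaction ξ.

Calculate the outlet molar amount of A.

101 mol/s

For B: n = n₀ + 1ξ → 16.2 = 0 + 1ξ, giving ξ = 16.2 mol/s.
Outlet amounts (n = n₀ + ν ξ):
  A: 133 − 2(16.2) = 100.6
  E: 367 − 3(16.2) = 318.4
  B: 0 + 1(16.2) = 16.2
  D: 0 + 3(16.2) = 48.6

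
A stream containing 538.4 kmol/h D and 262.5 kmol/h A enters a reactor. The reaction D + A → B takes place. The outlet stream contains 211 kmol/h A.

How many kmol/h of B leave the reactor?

51.5 kmol/h

For A: n = n₀ − 1ξ → 211 = 262.5 − 1ξ, giving ξ = 51.5 kmol/h.
Outlet amounts (n = n₀ + ν ξ):
  D: 538.4 − 1(51.5) = 486.9
  A: 262.5 − 1(51.5) = 211
  B: 0 + 1(51.5) = 51.5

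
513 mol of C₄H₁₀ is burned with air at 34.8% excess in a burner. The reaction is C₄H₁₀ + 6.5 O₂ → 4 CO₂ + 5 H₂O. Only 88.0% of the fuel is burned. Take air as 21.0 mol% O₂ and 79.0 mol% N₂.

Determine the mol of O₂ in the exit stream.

Stoichiometric O₂ = 6.5 × 513 = 3334 mol; O₂ fed = 3334 × 1.348 = 4495 mol.
N₂ fed = 4495 × 79/21 = 16910 mol.
Fuel reacted = 0.88 × 513 → ξ = 451.4 mol.
Outlet (n = n₀ + ν ξ):
  C₄H₁₀: 513 − 1(451.4) = 61.56
  O₂: 4495 − 6.5(451.4) = 1561
  N₂: 16910 (inert)
  CO₂: 0 + 4(451.4) = 1806
  H₂O: 0 + 5(451.4) = 2257

1560 mol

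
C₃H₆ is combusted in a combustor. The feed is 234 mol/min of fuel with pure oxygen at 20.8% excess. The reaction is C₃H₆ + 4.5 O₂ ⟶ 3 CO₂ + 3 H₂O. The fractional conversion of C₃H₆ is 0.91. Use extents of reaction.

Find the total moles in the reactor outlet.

1610 mol/min

Stoichiometric O₂ = 4.5 × 234 = 1053 mol/min; O₂ fed = 1053 × 1.208 = 1272 mol/min.
Fuel reacted = 0.91 × 234 → ξ = 212.9 mol/min.
Outlet (n = n₀ + ν ξ):
  C₃H₆: 234 − 1(212.9) = 21.06
  O₂: 1272 − 4.5(212.9) = 313.8
  CO₂: 0 + 3(212.9) = 638.8
  H₂O: 0 + 3(212.9) = 638.8
Total out = 21.06 + 313.8 + 638.8 + 638.8 = 1612 mol/min.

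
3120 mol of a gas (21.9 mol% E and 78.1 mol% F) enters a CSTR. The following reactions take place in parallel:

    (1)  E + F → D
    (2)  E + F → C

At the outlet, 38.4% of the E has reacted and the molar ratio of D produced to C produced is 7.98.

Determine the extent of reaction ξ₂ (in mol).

ξ₂ = 29.2 mol

Conversion of E: E consumed = 0.384 × 683.3 = 262.4 mol = 1ξ₁ + 1ξ₂.
Selectivity: 1ξ₁ / (1ξ₂) = 7.98 → ξ₁ = 7.98 ξ₂.
Substitute: (1·7.98 + 1) ξ₂ = 262.4 → ξ₂ = 29.22 mol, ξ₁ = 233.2 mol.
Outlet amounts (n = n₀ + Σ ν·ξ):
  E: 683.3 − 1(233.2) − 1(29.22) = 420.9
  F: 2437 − 1(233.2) − 1(29.22) = 2174
  D: 0 + 1(233.2) = 233.2
  C: 0 + 1(29.22) = 29.22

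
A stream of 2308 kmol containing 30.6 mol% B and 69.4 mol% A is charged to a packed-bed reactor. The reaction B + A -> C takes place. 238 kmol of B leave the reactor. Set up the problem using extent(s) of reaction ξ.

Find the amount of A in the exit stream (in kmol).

1130 kmol

For B: n = n₀ − 1ξ → 238 = 706.2 − 1ξ, giving ξ = 468.2 kmol.
Outlet amounts (n = n₀ + ν ξ):
  B: 706.2 − 1(468.2) = 238
  A: 1602 − 1(468.2) = 1134
  C: 0 + 1(468.2) = 468.2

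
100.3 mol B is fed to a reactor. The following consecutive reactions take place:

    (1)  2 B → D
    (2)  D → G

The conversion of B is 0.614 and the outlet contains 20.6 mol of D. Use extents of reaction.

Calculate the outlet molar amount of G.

Conversion of B: B consumed = 2ξ₁ = 0.614 × 100.3 → ξ₁ = 30.79 mol.
D balance: n_D = 0 + 1ξ₁ − 1ξ₂ = 20.6 → ξ₂ = (1·30.79 − 20.6)/1 = 10.19 mol.
Outlet amounts (n = n₀ + Σ ν·ξ):
  B: 100.3 − 2(30.79) = 38.72
  D: 0 + 1(30.79) − 1(10.19) = 20.6
  G: 0 + 1(10.19) = 10.19

10.2 mol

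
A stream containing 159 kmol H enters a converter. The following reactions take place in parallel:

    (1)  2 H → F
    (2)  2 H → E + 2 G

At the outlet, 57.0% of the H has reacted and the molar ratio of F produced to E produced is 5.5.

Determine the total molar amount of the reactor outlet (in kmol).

Conversion of H: H consumed = 0.57 × 159 = 90.63 kmol = 2ξ₁ + 2ξ₂.
Selectivity: 1ξ₁ / (1ξ₂) = 5.5 → ξ₁ = 5.5 ξ₂.
Substitute: (2·5.5 + 2) ξ₂ = 90.63 → ξ₂ = 6.972 kmol, ξ₁ = 38.34 kmol.
Outlet amounts (n = n₀ + Σ ν·ξ):
  H: 159 − 2(38.34) − 2(6.972) = 68.37
  F: 0 + 1(38.34) = 38.34
  E: 0 + 1(6.972) = 6.972
  G: 0 + 2(6.972) = 13.94
Total out = 68.37 + 38.34 + 6.972 + 13.94 = 127.6 kmol.

128 kmol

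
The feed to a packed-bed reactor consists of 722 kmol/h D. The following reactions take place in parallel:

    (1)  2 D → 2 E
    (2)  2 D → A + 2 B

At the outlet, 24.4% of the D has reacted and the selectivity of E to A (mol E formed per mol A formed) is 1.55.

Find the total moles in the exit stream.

772 kmol/h

Conversion of D: D consumed = 0.244 × 722 = 176.2 kmol/h = 2ξ₁ + 2ξ₂.
Selectivity: 2ξ₁ / (1ξ₂) = 1.55 → ξ₁ = 0.775 ξ₂.
Substitute: (2·0.775 + 2) ξ₂ = 176.2 → ξ₂ = 49.62 kmol/h, ξ₁ = 38.46 kmol/h.
Outlet amounts (n = n₀ + Σ ν·ξ):
  D: 722 − 2(38.46) − 2(49.62) = 545.8
  E: 0 + 2(38.46) = 76.92
  A: 0 + 1(49.62) = 49.62
  B: 0 + 2(49.62) = 99.25
Total out = 545.8 + 76.92 + 49.62 + 99.25 = 771.6 kmol/h.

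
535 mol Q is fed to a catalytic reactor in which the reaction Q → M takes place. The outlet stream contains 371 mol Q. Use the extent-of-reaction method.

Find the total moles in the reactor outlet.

535 mol

For Q: n = n₀ − 1ξ → 371 = 535 − 1ξ, giving ξ = 164 mol.
Outlet amounts (n = n₀ + ν ξ):
  Q: 535 − 1(164) = 371
  M: 0 + 1(164) = 164
Total out = 371 + 164 = 535 mol.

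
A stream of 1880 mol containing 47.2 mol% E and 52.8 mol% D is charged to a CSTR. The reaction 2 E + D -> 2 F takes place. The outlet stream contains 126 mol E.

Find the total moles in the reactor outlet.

1500 mol

For E: n = n₀ − 2ξ → 126 = 887.4 − 2ξ, giving ξ = 380.7 mol.
Outlet amounts (n = n₀ + ν ξ):
  E: 887.4 − 2(380.7) = 126
  D: 992.6 − 1(380.7) = 612
  F: 0 + 2(380.7) = 761.4
Total out = 126 + 612 + 761.4 = 1499 mol.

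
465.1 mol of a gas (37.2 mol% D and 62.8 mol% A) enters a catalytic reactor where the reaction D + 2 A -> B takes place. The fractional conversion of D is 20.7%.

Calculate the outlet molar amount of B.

35.8 mol

D reacted = 0.207 × 173 = 35.81 mol; ν_D = −1, so ξ = 35.81/1 = 35.81 mol.
Outlet amounts (n = n₀ + ν ξ):
  D: 173 − 1(35.81) = 137.2
  A: 292.1 − 2(35.81) = 220.5
  B: 0 + 1(35.81) = 35.81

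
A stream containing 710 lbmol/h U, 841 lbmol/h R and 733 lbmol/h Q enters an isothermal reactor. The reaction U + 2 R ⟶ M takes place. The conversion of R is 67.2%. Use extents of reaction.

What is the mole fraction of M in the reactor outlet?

0.164

R reacted = 0.672 × 841 = 565.2 lbmol/h; ν_R = −2, so ξ = 565.2/2 = 282.6 lbmol/h.
Outlet amounts (n = n₀ + ν ξ):
  U: 710 − 1(282.6) = 427.4
  R: 841 − 2(282.6) = 275.8
  M: 0 + 1(282.6) = 282.6
  Q: 733 (inert)
Total out = 1719 lbmol/h; y_M = 282.6 / 1719 = 0.1644.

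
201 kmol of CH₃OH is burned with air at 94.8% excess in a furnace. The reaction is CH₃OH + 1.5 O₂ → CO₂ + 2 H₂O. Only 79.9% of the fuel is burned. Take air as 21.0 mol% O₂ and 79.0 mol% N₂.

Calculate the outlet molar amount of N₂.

Stoichiometric O₂ = 1.5 × 201 = 301.5 kmol; O₂ fed = 301.5 × 1.948 = 587.3 kmol.
N₂ fed = 587.3 × 79/21 = 2209 kmol.
Fuel reacted = 0.799 × 201 → ξ = 160.6 kmol.
Outlet (n = n₀ + ν ξ):
  CH₃OH: 201 − 1(160.6) = 40.4
  O₂: 587.3 − 1.5(160.6) = 346.4
  N₂: 2209 (inert)
  CO₂: 0 + 1(160.6) = 160.6
  H₂O: 0 + 2(160.6) = 321.2

2210 kmol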